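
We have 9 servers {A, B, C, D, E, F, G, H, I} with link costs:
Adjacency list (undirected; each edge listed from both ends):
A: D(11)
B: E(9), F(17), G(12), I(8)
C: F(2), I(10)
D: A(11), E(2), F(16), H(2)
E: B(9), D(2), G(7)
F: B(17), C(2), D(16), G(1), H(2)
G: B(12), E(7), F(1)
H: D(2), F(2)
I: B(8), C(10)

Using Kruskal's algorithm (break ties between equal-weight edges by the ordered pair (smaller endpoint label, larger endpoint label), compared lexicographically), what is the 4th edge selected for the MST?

D-H

Kruskal's algorithm — process edges by increasing weight (ties by edge label):
F-G (1): add — endpoints in different components.
C-F (2): add — endpoints in different components.
D-E (2): add — endpoints in different components.
D-H (2): add — endpoints in different components.
F-H (2): add — endpoints in different components.
E-G (7): skip — E and G already connected.
B-I (8): add — endpoints in different components.
B-E (9): add — endpoints in different components.
C-I (10): skip — C and I already connected.
A-D (11): add — endpoints in different components.
The 4th edge added is D-H.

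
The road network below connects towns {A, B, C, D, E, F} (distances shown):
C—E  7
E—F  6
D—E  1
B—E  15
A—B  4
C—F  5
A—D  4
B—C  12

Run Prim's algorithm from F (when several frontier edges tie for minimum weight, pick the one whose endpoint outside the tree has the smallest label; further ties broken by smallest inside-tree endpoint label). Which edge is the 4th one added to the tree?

A-D

Prim, starting at F.
Step 1: cheapest edge leaving the tree is C—F (5); add C.
Step 2: cheapest edge leaving the tree is E—F (6); add E.
Step 3: cheapest edge leaving the tree is D—E (1); add D.
Step 4: cheapest edge leaving the tree is A—D (4); add A.
Step 5: cheapest edge leaving the tree is A—B (4); add B.
The 4th edge added is A—D.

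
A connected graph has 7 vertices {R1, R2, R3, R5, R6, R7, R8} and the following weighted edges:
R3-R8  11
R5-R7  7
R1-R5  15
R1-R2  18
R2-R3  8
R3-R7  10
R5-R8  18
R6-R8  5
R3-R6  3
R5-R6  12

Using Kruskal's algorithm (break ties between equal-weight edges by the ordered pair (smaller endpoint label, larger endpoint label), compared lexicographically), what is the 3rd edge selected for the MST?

R5-R7

Kruskal's algorithm — process edges by increasing weight (ties by edge label):
R3-R6 (3): add. Components now {R3,R6} {R8} {R7} {R1} {R5} {R2}
R6-R8 (5): add. Components now {R3,R6,R8} {R7} {R1} {R5} {R2}
R5-R7 (7): add. Components now {R3,R6,R8} {R5,R7} {R1} {R2}
R2-R3 (8): add. Components now {R2,R3,R6,R8} {R5,R7} {R1}
R3-R7 (10): add. Components now {R2,R3,R5,R6,R7,R8} {R1}
R3-R8 (11): skip — R3 and R8 already connected.
R5-R6 (12): skip — R5 and R6 already connected.
R1-R5 (15): add. Components now {R1,R2,R3,R5,R6,R7,R8}
The 3rd edge added is R5-R7.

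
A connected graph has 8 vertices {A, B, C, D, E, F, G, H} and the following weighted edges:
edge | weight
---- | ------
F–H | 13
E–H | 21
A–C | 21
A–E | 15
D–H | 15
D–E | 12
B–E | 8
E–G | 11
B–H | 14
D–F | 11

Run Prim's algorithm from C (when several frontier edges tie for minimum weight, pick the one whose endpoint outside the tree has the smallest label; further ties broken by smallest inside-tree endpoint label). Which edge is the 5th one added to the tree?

D-E

Prim's algorithm from C:
Step 1: frontier [A–C 21] → take A–C (21); add A.
Step 2: frontier [A–E 15] → take A–E (15); add E.
Step 3: frontier [B–E 8, E–G 11, D–E 12, E–H 21] → take B–E (8); add B.
Step 4: frontier [B–H 14, E–G 11, D–E 12, E–H 21] → take E–G (11); add G.
Step 5: frontier [B–H 14, D–E 12, E–H 21] → take D–E (12); add D.
Step 6: frontier [B–H 14, D–F 11, D–H 15, E–H 21] → take D–F (11); add F.
Step 7: frontier [B–H 14, D–H 15, E–H 21, F–H 13] → take F–H (13); add H.
The 5th edge added is D–E.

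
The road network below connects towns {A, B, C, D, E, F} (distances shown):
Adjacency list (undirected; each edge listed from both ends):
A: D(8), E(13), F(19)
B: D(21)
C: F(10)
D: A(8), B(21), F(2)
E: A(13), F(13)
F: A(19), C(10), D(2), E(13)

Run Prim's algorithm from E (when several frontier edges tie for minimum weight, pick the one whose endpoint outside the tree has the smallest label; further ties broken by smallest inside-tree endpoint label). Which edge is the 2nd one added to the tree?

A-D

Grow the tree from E using Prim:
Step 1: cheapest edge leaving the tree is A E (13); add A.
Step 2: cheapest edge leaving the tree is A D (8); add D.
Step 3: cheapest edge leaving the tree is D F (2); add F.
Step 4: cheapest edge leaving the tree is C F (10); add C.
Step 5: cheapest edge leaving the tree is B D (21); add B.
The 2nd edge added is A D.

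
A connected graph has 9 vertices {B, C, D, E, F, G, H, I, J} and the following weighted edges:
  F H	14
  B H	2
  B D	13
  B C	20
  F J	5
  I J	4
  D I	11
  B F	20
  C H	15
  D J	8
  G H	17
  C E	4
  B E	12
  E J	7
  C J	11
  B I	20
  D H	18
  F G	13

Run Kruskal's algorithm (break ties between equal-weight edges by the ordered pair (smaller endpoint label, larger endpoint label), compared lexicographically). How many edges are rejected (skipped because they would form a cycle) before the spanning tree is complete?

Sort edges by weight, then run Kruskal:
B H (2): add — endpoints in different components.
C E (4): add — endpoints in different components.
I J (4): add — endpoints in different components.
F J (5): add — endpoints in different components.
E J (7): add — endpoints in different components.
D J (8): add — endpoints in different components.
C J (11): skip — C and J already connected.
D I (11): skip — D and I already connected.
B E (12): add — endpoints in different components.
B D (13): skip — B and D already connected.
F G (13): add — endpoints in different components.
Edges rejected before the tree was complete: 3.

3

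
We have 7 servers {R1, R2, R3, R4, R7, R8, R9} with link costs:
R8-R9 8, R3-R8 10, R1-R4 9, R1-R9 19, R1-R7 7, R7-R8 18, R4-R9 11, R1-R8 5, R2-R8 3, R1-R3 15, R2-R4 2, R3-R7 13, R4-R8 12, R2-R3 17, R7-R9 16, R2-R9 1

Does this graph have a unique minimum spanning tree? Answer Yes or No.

Yes

Kruskal's algorithm — process edges by increasing weight (ties by edge label):
R2-R9 (1): add. Components now {R8} {R7} {R2,R9} {R1} {R4} {R3}
R2-R4 (2): add. Components now {R8} {R7} {R2,R4,R9} {R1} {R3}
R2-R8 (3): add. Components now {R2,R4,R8,R9} {R7} {R1} {R3}
R1-R8 (5): add. Components now {R1,R2,R4,R8,R9} {R7} {R3}
R1-R7 (7): add. Components now {R1,R2,R4,R7,R8,R9} {R3}
R8-R9 (8): skip — R8 and R9 already connected.
R1-R4 (9): skip — R1 and R4 already connected.
R3-R8 (10): add. Components now {R1,R2,R3,R4,R7,R8,R9}
Every non-tree edge has weight strictly greater than the heaviest edge on the tree path between its endpoints, so the MST is unique.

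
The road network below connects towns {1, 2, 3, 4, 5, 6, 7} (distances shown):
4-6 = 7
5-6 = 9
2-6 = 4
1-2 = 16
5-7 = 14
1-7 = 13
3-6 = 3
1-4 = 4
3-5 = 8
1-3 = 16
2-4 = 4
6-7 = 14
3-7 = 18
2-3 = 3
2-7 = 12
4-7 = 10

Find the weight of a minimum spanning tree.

Grow the tree from 6 using Prim:
Step 1: cheapest edge leaving the tree is 3-6 (3); add 3.
Step 2: cheapest edge leaving the tree is 2-3 (3); add 2.
Step 3: cheapest edge leaving the tree is 2-4 (4); add 4.
Step 4: cheapest edge leaving the tree is 1-4 (4); add 1.
Step 5: cheapest edge leaving the tree is 3-5 (8); add 5.
Step 6: cheapest edge leaving the tree is 4-7 (10); add 7.
MST edges: 3-6, 2-3, 2-4, 1-4, 3-5, 4-7; total weight 3+3+4+4+8+10 = 32.

32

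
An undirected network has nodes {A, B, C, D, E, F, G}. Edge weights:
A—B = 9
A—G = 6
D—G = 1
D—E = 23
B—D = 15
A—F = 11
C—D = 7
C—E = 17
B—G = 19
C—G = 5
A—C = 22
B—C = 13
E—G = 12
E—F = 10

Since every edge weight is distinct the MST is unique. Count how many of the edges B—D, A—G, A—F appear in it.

2

Kruskal's algorithm — process edges by increasing weight (ties by edge label):
D—G (1): add. Components now {A} {B} {C} {D,G} {E} {F}
C—G (5): add. Components now {A} {B} {C,D,G} {E} {F}
A—G (6): add. Components now {A,C,D,G} {B} {E} {F}
C—D (7): skip — C and D already connected.
A—B (9): add. Components now {A,B,C,D,G} {E} {F}
E—F (10): add. Components now {A,B,C,D,G} {E,F}
A—F (11): add. Components now {A,B,C,D,E,F,G}
MST edge set: {D—G, C—G, A—G, A—B, E—F, A—F}.
Of the listed edges, {A—G, A—F} are in the MST → 2.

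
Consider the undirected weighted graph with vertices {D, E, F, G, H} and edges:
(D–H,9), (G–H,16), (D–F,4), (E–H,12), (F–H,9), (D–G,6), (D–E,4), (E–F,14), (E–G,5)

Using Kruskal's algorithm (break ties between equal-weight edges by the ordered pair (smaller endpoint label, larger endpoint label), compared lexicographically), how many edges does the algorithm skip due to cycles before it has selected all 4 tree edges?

Kruskal's algorithm — process edges by increasing weight (ties by edge label):
D–E (4): add. Components now {D,E} {F} {G} {H}
D–F (4): add. Components now {D,E,F} {G} {H}
E–G (5): add. Components now {D,E,F,G} {H}
D–G (6): skip — D and G already connected.
D–H (9): add. Components now {D,E,F,G,H}
Edges rejected before the tree was complete: 1.

1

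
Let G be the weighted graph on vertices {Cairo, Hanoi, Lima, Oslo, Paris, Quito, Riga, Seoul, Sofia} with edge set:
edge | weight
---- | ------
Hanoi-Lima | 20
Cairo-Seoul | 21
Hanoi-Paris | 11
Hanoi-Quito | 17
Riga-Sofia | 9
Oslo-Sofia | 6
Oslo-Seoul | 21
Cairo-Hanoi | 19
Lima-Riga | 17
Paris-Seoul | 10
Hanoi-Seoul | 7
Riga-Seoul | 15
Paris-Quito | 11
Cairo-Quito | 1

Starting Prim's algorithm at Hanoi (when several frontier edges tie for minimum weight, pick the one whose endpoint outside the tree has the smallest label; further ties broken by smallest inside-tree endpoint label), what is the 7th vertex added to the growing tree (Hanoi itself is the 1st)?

Sofia

Grow the tree from Hanoi using Prim:
Step 1: frontier [Hanoi-Seoul 7, Hanoi-Paris 11, Hanoi-Quito 17, Cairo-Hanoi 19, Hanoi-Lima 20] → take Hanoi-Seoul (7); add Seoul.
Step 2: frontier [Hanoi-Paris 11, Hanoi-Quito 17, Cairo-Hanoi 19, Hanoi-Lima 20, Paris-Seoul 10, Riga-Seoul 15, Cairo-Seoul 21, Oslo-Seoul 21] → take Paris-Seoul (10); add Paris.
Step 3: frontier [Hanoi-Quito 17, Cairo-Hanoi 19, Hanoi-Lima 20, Paris-Quito 11, Riga-Seoul 15, Cairo-Seoul 21, Oslo-Seoul 21] → take Paris-Quito (11); add Quito.
Step 4: frontier [Cairo-Hanoi 19, Hanoi-Lima 20, Cairo-Quito 1, Riga-Seoul 15, Cairo-Seoul 21, Oslo-Seoul 21] → take Cairo-Quito (1); add Cairo.
Step 5: frontier [Hanoi-Lima 20, Riga-Seoul 15, Oslo-Seoul 21] → take Riga-Seoul (15); add Riga.
Step 6: frontier [Hanoi-Lima 20, Riga-Sofia 9, Lima-Riga 17, Oslo-Seoul 21] → take Riga-Sofia (9); add Sofia.
Step 7: frontier [Hanoi-Lima 20, Lima-Riga 17, Oslo-Seoul 21, Oslo-Sofia 6] → take Oslo-Sofia (6); add Oslo.
Step 8: frontier [Hanoi-Lima 20, Lima-Riga 17] → take Lima-Riga (17); add Lima.
Vertex order: Hanoi, Seoul, Paris, Quito, Cairo, Riga, Sofia, Oslo, Lima. The 7th vertex is Sofia.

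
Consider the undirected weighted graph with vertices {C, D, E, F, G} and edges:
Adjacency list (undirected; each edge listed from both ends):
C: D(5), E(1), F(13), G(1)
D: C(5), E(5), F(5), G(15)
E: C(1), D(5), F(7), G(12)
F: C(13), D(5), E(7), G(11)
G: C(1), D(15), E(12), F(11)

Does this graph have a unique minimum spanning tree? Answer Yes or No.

Kruskal: consider edges lightest-first.
C E (1): add — endpoints in different components.
C G (1): add — endpoints in different components.
C D (5): add — endpoints in different components.
D E (5): skip — D and E already connected.
D F (5): add — endpoints in different components.
Non-tree edge D E has weight 5, equal to the heaviest edge on its tree cycle — swapping gives another MST of the same weight. Not unique.

No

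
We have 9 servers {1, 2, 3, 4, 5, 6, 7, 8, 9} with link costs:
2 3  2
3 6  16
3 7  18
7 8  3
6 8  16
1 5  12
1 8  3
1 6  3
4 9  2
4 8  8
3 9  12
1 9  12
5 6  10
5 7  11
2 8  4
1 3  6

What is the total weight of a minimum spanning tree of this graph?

Grow the tree from 6 using Prim:
Step 1: cheapest edge leaving the tree is 1 6 (3); add 1.
Step 2: cheapest edge leaving the tree is 1 8 (3); add 8.
Step 3: cheapest edge leaving the tree is 7 8 (3); add 7.
Step 4: cheapest edge leaving the tree is 2 8 (4); add 2.
Step 5: cheapest edge leaving the tree is 2 3 (2); add 3.
Step 6: cheapest edge leaving the tree is 4 8 (8); add 4.
Step 7: cheapest edge leaving the tree is 4 9 (2); add 9.
Step 8: cheapest edge leaving the tree is 5 6 (10); add 5.
MST edges: 1 6, 1 8, 7 8, 2 8, 2 3, 4 8, 4 9, 5 6; total weight 3+3+3+4+2+8+2+10 = 35.

35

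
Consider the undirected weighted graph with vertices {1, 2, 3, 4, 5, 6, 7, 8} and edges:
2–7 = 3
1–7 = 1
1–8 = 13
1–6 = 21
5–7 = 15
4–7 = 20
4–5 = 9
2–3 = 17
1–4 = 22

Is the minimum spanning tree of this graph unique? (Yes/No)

Kruskal: consider edges lightest-first.
1–7 (1): add — endpoints in different components.
2–7 (3): add — endpoints in different components.
4–5 (9): add — endpoints in different components.
1–8 (13): add — endpoints in different components.
5–7 (15): add — endpoints in different components.
2–3 (17): add — endpoints in different components.
4–7 (20): skip — 4 and 7 already connected.
1–6 (21): add — endpoints in different components.
Every non-tree edge has weight strictly greater than the heaviest edge on the tree path between its endpoints, so the MST is unique.

Yes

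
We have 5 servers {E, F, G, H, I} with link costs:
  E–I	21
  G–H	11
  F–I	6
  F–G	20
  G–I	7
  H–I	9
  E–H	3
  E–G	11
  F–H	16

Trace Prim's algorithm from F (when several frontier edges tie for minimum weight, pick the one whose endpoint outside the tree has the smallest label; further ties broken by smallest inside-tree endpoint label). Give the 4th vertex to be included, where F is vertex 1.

Prim, starting at F.
Step 1: frontier [F–I 6, F–H 16, F–G 20] → take F–I (6); add I.
Step 2: frontier [F–H 16, F–G 20, G–I 7, H–I 9, E–I 21] → take G–I (7); add G.
Step 3: frontier [F–H 16, E–G 11, G–H 11, H–I 9, E–I 21] → take H–I (9); add H.
Step 4: frontier [E–G 11, E–H 3, E–I 21] → take E–H (3); add E.
Vertex order: F, I, G, H, E. The 4th vertex is H.

H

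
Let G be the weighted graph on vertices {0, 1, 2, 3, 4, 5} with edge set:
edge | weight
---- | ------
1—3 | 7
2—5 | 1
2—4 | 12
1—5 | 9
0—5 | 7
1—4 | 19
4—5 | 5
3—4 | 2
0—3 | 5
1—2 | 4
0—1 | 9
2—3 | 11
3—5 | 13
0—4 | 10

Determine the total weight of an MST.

17

Prim, starting at 3.
Step 1: frontier [3—4 2, 0—3 5, 1—3 7, 2—3 11, 3—5 13] → take 3—4 (2); add 4.
Step 2: frontier [0—3 5, 1—3 7, 2—3 11, 3—5 13, 4—5 5, 0—4 10, 2—4 12, 1—4 19] → take 0—3 (5); add 0.
Step 3: frontier [0—5 7, 0—1 9, 1—3 7, 2—3 11, 3—5 13, 4—5 5, 2—4 12, 1—4 19] → take 4—5 (5); add 5.
Step 4: frontier [0—1 9, 1—3 7, 2—3 11, 2—4 12, 1—4 19, 2—5 1, 1—5 9] → take 2—5 (1); add 2.
Step 5: frontier [0—1 9, 1—2 4, 1—3 7, 1—4 19, 1—5 9] → take 1—2 (4); add 1.
MST edges: 3—4, 0—3, 4—5, 2—5, 1—2; total weight 2+5+5+1+4 = 17.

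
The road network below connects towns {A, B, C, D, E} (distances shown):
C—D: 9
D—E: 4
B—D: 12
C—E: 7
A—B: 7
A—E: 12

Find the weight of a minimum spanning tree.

30

Prim's algorithm from A:
Step 1: frontier [A—B 7, A—E 12] → take A—B (7); add B.
Step 2: frontier [A—E 12, B—D 12] → take B—D (12); add D.
Step 3: frontier [A—E 12, D—E 4, C—D 9] → take D—E (4); add E.
Step 4: frontier [C—D 9, C—E 7] → take C—E (7); add C.
MST edges: A—B, B—D, D—E, C—E; total weight 7+12+4+7 = 30.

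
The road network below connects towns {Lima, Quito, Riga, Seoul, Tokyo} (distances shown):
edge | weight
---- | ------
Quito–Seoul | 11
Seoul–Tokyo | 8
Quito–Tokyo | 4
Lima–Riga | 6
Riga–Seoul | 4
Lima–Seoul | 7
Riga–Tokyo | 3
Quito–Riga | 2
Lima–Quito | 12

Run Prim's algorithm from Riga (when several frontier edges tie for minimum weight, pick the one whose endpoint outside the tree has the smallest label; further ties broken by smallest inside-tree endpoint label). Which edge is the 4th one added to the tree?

Grow the tree from Riga using Prim:
Step 1: frontier [Quito–Riga 2, Riga–Tokyo 3, Riga–Seoul 4, Lima–Riga 6] → take Quito–Riga (2); add Quito.
Step 2: frontier [Quito–Tokyo 4, Quito–Seoul 11, Lima–Quito 12, Riga–Tokyo 3, Riga–Seoul 4, Lima–Riga 6] → take Riga–Tokyo (3); add Tokyo.
Step 3: frontier [Quito–Seoul 11, Lima–Quito 12, Riga–Seoul 4, Lima–Riga 6, Seoul–Tokyo 8] → take Riga–Seoul (4); add Seoul.
Step 4: frontier [Lima–Quito 12, Lima–Riga 6, Lima–Seoul 7] → take Lima–Riga (6); add Lima.
The 4th edge added is Lima–Riga.

Lima-Riga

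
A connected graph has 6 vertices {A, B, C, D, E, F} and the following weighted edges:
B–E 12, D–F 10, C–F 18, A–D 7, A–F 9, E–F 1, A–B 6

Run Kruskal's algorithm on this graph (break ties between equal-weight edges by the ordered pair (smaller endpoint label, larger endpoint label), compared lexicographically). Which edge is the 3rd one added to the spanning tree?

A-D

Kruskal's algorithm — process edges by increasing weight (ties by edge label):
E–F (1): add — endpoints in different components.
A–B (6): add — endpoints in different components.
A–D (7): add — endpoints in different components.
A–F (9): add — endpoints in different components.
D–F (10): skip — D and F already connected.
B–E (12): skip — B and E already connected.
C–F (18): add — endpoints in different components.
The 3rd edge added is A–D.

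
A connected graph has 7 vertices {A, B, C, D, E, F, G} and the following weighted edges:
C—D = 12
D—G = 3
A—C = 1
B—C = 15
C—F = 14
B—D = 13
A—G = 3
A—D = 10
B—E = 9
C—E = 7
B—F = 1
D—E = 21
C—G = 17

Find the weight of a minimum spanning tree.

Prim's algorithm from E:
Step 1: frontier [C—E 7, B—E 9, D—E 21] → take C—E (7); add C.
Step 2: frontier [A—C 1, C—D 12, C—F 14, B—C 15, C—G 17, B—E 9, D—E 21] → take A—C (1); add A.
Step 3: frontier [A—G 3, A—D 10, C—D 12, C—F 14, B—C 15, C—G 17, B—E 9, D—E 21] → take A—G (3); add G.
Step 4: frontier [A—D 10, C—D 12, C—F 14, B—C 15, B—E 9, D—E 21, D—G 3] → take D—G (3); add D.
Step 5: frontier [C—F 14, B—C 15, B—D 13, B—E 9] → take B—E (9); add B.
Step 6: frontier [B—F 1, C—F 14] → take B—F (1); add F.
MST edges: C—E, A—C, A—G, D—G, B—E, B—F; total weight 7+1+3+3+9+1 = 24.

24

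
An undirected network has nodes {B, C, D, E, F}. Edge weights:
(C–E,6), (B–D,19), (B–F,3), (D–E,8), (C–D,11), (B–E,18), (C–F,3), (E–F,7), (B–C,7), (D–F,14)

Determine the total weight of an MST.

20

Grow the tree from B using Prim:
Step 1: cheapest edge leaving the tree is B–F (3); add F.
Step 2: cheapest edge leaving the tree is C–F (3); add C.
Step 3: cheapest edge leaving the tree is C–E (6); add E.
Step 4: cheapest edge leaving the tree is D–E (8); add D.
MST edges: B–F, C–F, C–E, D–E; total weight 3+3+6+8 = 20.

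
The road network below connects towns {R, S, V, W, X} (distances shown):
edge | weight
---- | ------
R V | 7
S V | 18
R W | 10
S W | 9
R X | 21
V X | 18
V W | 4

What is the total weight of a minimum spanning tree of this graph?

38

Prim's algorithm from W:
Step 1: cheapest edge leaving the tree is V W (4); add V.
Step 2: cheapest edge leaving the tree is R V (7); add R.
Step 3: cheapest edge leaving the tree is S W (9); add S.
Step 4: cheapest edge leaving the tree is V X (18); add X.
MST edges: V W, R V, S W, V X; total weight 4+7+9+18 = 38.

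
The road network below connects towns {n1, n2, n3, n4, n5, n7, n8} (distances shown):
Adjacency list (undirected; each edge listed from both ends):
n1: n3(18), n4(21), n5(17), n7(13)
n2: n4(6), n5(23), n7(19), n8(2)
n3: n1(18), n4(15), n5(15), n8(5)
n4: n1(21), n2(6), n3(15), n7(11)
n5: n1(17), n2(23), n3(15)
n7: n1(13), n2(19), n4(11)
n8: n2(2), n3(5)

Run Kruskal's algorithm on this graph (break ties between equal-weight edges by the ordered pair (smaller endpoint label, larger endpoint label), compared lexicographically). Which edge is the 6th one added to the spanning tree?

Kruskal's algorithm — process edges by increasing weight (ties by edge label):
n2-n8 (2): add — endpoints in different components.
n3-n8 (5): add — endpoints in different components.
n2-n4 (6): add — endpoints in different components.
n4-n7 (11): add — endpoints in different components.
n1-n7 (13): add — endpoints in different components.
n3-n4 (15): skip — n3 and n4 already connected.
n3-n5 (15): add — endpoints in different components.
The 6th edge added is n3-n5.

n3-n5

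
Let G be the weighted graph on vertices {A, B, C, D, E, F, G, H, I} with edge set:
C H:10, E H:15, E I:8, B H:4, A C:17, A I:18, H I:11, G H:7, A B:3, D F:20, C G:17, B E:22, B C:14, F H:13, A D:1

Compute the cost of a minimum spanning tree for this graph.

Sort edges by weight, then run Kruskal:
A D (1): add — endpoints in different components.
A B (3): add — endpoints in different components.
B H (4): add — endpoints in different components.
G H (7): add — endpoints in different components.
E I (8): add — endpoints in different components.
C H (10): add — endpoints in different components.
H I (11): add — endpoints in different components.
F H (13): add — endpoints in different components.
MST edges: A D, A B, B H, G H, E I, C H, H I, F H; total weight 1+3+4+7+8+10+11+13 = 57.

57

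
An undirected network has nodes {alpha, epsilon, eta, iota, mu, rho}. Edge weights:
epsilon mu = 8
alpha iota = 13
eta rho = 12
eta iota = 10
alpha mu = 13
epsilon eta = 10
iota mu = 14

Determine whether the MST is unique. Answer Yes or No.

Kruskal's algorithm — process edges by increasing weight (ties by edge label):
epsilon mu (8): add — endpoints in different components.
epsilon eta (10): add — endpoints in different components.
eta iota (10): add — endpoints in different components.
eta rho (12): add — endpoints in different components.
alpha iota (13): add — endpoints in different components.
Non-tree edge alpha mu has weight 13, equal to the heaviest edge on its tree cycle — swapping gives another MST of the same weight. Not unique.

No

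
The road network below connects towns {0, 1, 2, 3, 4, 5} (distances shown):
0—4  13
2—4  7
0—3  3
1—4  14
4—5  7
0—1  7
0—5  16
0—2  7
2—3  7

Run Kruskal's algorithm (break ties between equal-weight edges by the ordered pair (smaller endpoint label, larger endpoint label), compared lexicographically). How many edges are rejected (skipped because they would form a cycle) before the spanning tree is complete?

Sort edges by weight, then run Kruskal:
0—3 (3): add. Components now {0,3} {1} {2} {4} {5}
0—1 (7): add. Components now {0,1,3} {2} {4} {5}
0—2 (7): add. Components now {0,1,2,3} {4} {5}
2—3 (7): skip — 2 and 3 already connected.
2—4 (7): add. Components now {0,1,2,3,4} {5}
4—5 (7): add. Components now {0,1,2,3,4,5}
Edges rejected before the tree was complete: 1.

1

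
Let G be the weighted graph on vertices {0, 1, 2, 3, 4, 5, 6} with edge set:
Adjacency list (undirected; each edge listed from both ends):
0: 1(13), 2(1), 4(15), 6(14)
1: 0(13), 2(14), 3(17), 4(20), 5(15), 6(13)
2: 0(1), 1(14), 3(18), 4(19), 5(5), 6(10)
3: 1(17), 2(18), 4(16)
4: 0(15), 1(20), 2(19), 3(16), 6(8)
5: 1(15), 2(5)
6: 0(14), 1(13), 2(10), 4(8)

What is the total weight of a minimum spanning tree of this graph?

Kruskal's algorithm — process edges by increasing weight (ties by edge label):
0–2 (1): add. Components now {0,2} {1} {3} {4} {5} {6}
2–5 (5): add. Components now {0,2,5} {1} {3} {4} {6}
4–6 (8): add. Components now {0,2,5} {1} {3} {4,6}
2–6 (10): add. Components now {0,2,4,5,6} {1} {3}
0–1 (13): add. Components now {0,1,2,4,5,6} {3}
1–6 (13): skip — 1 and 6 already connected.
0–6 (14): skip — 0 and 6 already connected.
1–2 (14): skip — 1 and 2 already connected.
0–4 (15): skip — 0 and 4 already connected.
1–5 (15): skip — 1 and 5 already connected.
3–4 (16): add. Components now {0,1,2,3,4,5,6}
MST edges: 0–2, 2–5, 4–6, 2–6, 0–1, 3–4; total weight 1+5+8+10+13+16 = 53.

53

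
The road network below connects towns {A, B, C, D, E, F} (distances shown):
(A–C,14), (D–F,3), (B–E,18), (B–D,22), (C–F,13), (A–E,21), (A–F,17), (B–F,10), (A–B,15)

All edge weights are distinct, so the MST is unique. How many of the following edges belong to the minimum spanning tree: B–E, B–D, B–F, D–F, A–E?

Kruskal: consider edges lightest-first.
D–F (3): add. Components now {A} {B} {C} {D,F} {E}
B–F (10): add. Components now {A} {B,D,F} {C} {E}
C–F (13): add. Components now {A} {B,C,D,F} {E}
A–C (14): add. Components now {A,B,C,D,F} {E}
A–B (15): skip — A and B already connected.
A–F (17): skip — A and F already connected.
B–E (18): add. Components now {A,B,C,D,E,F}
MST edge set: {D–F, B–F, C–F, A–C, B–E}.
Of the listed edges, {B–E, B–F, D–F} are in the MST → 3.

3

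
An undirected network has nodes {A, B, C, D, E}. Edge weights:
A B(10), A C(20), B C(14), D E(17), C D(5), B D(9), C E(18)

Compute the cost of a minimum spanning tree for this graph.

41

Grow the tree from D using Prim:
Step 1: frontier [C D 5, B D 9, D E 17] → take C D (5); add C.
Step 2: frontier [B C 14, C E 18, A C 20, B D 9, D E 17] → take B D (9); add B.
Step 3: frontier [A B 10, C E 18, A C 20, D E 17] → take A B (10); add A.
Step 4: frontier [C E 18, D E 17] → take D E (17); add E.
MST edges: C D, B D, A B, D E; total weight 5+9+10+17 = 41.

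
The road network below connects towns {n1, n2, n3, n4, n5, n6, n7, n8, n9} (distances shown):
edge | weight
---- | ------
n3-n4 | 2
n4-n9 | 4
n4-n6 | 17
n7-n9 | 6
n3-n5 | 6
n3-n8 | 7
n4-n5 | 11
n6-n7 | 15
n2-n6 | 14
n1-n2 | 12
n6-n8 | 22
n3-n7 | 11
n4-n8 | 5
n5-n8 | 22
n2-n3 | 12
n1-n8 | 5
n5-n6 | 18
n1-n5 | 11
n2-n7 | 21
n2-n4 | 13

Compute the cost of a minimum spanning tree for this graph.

54

Prim's algorithm from n5:
Step 1: cheapest edge leaving the tree is n3-n5 (6); add n3.
Step 2: cheapest edge leaving the tree is n3-n4 (2); add n4.
Step 3: cheapest edge leaving the tree is n4-n9 (4); add n9.
Step 4: cheapest edge leaving the tree is n4-n8 (5); add n8.
Step 5: cheapest edge leaving the tree is n1-n8 (5); add n1.
Step 6: cheapest edge leaving the tree is n7-n9 (6); add n7.
Step 7: cheapest edge leaving the tree is n1-n2 (12); add n2.
Step 8: cheapest edge leaving the tree is n2-n6 (14); add n6.
MST edges: n3-n5, n3-n4, n4-n9, n4-n8, n1-n8, n7-n9, n1-n2, n2-n6; total weight 6+2+4+5+5+6+12+14 = 54.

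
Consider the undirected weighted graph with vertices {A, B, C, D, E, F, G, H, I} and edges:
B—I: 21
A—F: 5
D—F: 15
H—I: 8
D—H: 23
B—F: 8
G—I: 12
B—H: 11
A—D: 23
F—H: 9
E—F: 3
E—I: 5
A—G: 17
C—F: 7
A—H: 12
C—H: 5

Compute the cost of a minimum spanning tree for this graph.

Prim's algorithm from F:
Step 1: cheapest edge leaving the tree is E—F (3); add E.
Step 2: cheapest edge leaving the tree is A—F (5); add A.
Step 3: cheapest edge leaving the tree is E—I (5); add I.
Step 4: cheapest edge leaving the tree is C—F (7); add C.
Step 5: cheapest edge leaving the tree is C—H (5); add H.
Step 6: cheapest edge leaving the tree is B—F (8); add B.
Step 7: cheapest edge leaving the tree is G—I (12); add G.
Step 8: cheapest edge leaving the tree is D—F (15); add D.
MST edges: E—F, A—F, E—I, C—F, C—H, B—F, G—I, D—F; total weight 3+5+5+7+5+8+12+15 = 60.

60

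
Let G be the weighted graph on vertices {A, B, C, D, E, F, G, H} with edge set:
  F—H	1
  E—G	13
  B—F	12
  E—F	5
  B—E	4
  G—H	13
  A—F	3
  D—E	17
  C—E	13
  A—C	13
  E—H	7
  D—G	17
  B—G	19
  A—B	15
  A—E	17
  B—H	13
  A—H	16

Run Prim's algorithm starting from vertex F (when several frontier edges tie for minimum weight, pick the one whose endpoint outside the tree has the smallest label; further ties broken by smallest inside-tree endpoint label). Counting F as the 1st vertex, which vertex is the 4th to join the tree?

Grow the tree from F using Prim:
Step 1: cheapest edge leaving the tree is F—H (1); add H.
Step 2: cheapest edge leaving the tree is A—F (3); add A.
Step 3: cheapest edge leaving the tree is E—F (5); add E.
Step 4: cheapest edge leaving the tree is B—E (4); add B.
Step 5: cheapest edge leaving the tree is A—C (13); add C.
Step 6: cheapest edge leaving the tree is E—G (13); add G.
Step 7: cheapest edge leaving the tree is D—E (17); add D.
Vertex order: F, H, A, E, B, C, G, D. The 4th vertex is E.

E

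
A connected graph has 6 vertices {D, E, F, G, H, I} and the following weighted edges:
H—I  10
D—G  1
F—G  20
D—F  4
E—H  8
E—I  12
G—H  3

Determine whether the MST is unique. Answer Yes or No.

Yes

Sort edges by weight, then run Kruskal:
D—G (1): add. Components now {D,G} {E} {F} {H} {I}
G—H (3): add. Components now {D,G,H} {E} {F} {I}
D—F (4): add. Components now {D,F,G,H} {E} {I}
E—H (8): add. Components now {D,E,F,G,H} {I}
H—I (10): add. Components now {D,E,F,G,H,I}
Every non-tree edge has weight strictly greater than the heaviest edge on the tree path between its endpoints, so the MST is unique.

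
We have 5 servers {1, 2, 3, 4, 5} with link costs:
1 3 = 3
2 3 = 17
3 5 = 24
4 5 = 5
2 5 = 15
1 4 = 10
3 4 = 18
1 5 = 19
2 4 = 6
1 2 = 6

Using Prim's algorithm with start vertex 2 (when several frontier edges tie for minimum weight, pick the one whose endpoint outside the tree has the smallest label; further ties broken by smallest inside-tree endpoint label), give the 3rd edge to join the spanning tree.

2-4

Prim, starting at 2.
Step 1: frontier [1 2 6, 2 4 6, 2 5 15, 2 3 17] → take 1 2 (6); add 1.
Step 2: frontier [1 3 3, 1 4 10, 1 5 19, 2 4 6, 2 5 15, 2 3 17] → take 1 3 (3); add 3.
Step 3: frontier [1 4 10, 1 5 19, 2 4 6, 2 5 15, 3 4 18, 3 5 24] → take 2 4 (6); add 4.
Step 4: frontier [1 5 19, 2 5 15, 3 5 24, 4 5 5] → take 4 5 (5); add 5.
The 3rd edge added is 2 4.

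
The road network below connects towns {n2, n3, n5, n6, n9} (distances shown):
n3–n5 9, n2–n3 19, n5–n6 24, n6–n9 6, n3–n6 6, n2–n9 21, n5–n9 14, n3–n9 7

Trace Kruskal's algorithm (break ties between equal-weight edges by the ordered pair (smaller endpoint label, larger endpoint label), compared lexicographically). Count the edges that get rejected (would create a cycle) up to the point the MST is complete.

2

Kruskal: consider edges lightest-first.
n3–n6 (6): add — endpoints in different components.
n6–n9 (6): add — endpoints in different components.
n3–n9 (7): skip — n9 and n3 already connected.
n3–n5 (9): add — endpoints in different components.
n5–n9 (14): skip — n9 and n5 already connected.
n2–n3 (19): add — endpoints in different components.
Edges rejected before the tree was complete: 2.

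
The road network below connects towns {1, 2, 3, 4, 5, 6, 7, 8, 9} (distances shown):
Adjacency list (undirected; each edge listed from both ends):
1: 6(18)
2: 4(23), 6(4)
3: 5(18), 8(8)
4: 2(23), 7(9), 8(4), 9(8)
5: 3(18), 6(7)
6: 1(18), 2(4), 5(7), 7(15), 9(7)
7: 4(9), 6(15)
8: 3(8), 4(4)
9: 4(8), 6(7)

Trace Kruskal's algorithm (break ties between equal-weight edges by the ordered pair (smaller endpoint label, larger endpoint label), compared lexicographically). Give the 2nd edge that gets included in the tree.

Sort edges by weight, then run Kruskal:
2—6 (4): add — endpoints in different components.
4—8 (4): add — endpoints in different components.
5—6 (7): add — endpoints in different components.
6—9 (7): add — endpoints in different components.
3—8 (8): add — endpoints in different components.
4—9 (8): add — endpoints in different components.
4—7 (9): add — endpoints in different components.
6—7 (15): skip — 6 and 7 already connected.
1—6 (18): add — endpoints in different components.
The 2nd edge added is 4—8.

4-8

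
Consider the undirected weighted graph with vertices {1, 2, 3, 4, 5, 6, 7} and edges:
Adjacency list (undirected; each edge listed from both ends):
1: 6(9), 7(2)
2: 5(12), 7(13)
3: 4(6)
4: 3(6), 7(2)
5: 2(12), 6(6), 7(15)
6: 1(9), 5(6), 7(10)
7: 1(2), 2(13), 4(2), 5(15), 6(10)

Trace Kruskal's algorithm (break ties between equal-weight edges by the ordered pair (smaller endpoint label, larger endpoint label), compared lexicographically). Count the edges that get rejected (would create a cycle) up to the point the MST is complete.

1

Kruskal's algorithm — process edges by increasing weight (ties by edge label):
1-7 (2): add — endpoints in different components.
4-7 (2): add — endpoints in different components.
3-4 (6): add — endpoints in different components.
5-6 (6): add — endpoints in different components.
1-6 (9): add — endpoints in different components.
6-7 (10): skip — 6 and 7 already connected.
2-5 (12): add — endpoints in different components.
Edges rejected before the tree was complete: 1.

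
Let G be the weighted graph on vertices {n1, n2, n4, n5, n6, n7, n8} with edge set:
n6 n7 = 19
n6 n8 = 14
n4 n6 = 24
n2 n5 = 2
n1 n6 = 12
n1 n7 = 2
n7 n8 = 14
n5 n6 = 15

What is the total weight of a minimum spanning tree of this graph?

69

Prim, starting at n5.
Step 1: cheapest edge leaving the tree is n2 n5 (2); add n2.
Step 2: cheapest edge leaving the tree is n5 n6 (15); add n6.
Step 3: cheapest edge leaving the tree is n1 n6 (12); add n1.
Step 4: cheapest edge leaving the tree is n1 n7 (2); add n7.
Step 5: cheapest edge leaving the tree is n6 n8 (14); add n8.
Step 6: cheapest edge leaving the tree is n4 n6 (24); add n4.
MST edges: n2 n5, n5 n6, n1 n6, n1 n7, n6 n8, n4 n6; total weight 2+15+12+2+14+24 = 69.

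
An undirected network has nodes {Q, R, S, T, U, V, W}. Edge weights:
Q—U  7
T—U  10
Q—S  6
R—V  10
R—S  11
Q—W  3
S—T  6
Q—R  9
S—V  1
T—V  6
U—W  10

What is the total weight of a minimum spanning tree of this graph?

32

Sort edges by weight, then run Kruskal:
S—V (1): add — endpoints in different components.
Q—W (3): add — endpoints in different components.
Q—S (6): add — endpoints in different components.
S—T (6): add — endpoints in different components.
T—V (6): skip — V and T already connected.
Q—U (7): add — endpoints in different components.
Q—R (9): add — endpoints in different components.
MST edges: S—V, Q—W, Q—S, S—T, Q—U, Q—R; total weight 1+3+6+6+7+9 = 32.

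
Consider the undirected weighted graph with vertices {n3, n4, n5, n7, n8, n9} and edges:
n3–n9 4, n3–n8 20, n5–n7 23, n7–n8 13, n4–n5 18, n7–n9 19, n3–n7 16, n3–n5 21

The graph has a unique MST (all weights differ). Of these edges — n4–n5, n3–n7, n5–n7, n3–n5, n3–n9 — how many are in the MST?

Kruskal's algorithm — process edges by increasing weight (ties by edge label):
n3–n9 (4): add. Components now {n8} {n4} {n3,n9} {n5} {n7}
n7–n8 (13): add. Components now {n7,n8} {n4} {n3,n9} {n5}
n3–n7 (16): add. Components now {n3,n7,n8,n9} {n4} {n5}
n4–n5 (18): add. Components now {n3,n7,n8,n9} {n4,n5}
n7–n9 (19): skip — n9 and n7 already connected.
n3–n8 (20): skip — n8 and n3 already connected.
n3–n5 (21): add. Components now {n3,n4,n5,n7,n8,n9}
MST edge set: {n3–n9, n7–n8, n3–n7, n4–n5, n3–n5}.
Of the listed edges, {n4–n5, n3–n7, n3–n5, n3–n9} are in the MST → 4.

4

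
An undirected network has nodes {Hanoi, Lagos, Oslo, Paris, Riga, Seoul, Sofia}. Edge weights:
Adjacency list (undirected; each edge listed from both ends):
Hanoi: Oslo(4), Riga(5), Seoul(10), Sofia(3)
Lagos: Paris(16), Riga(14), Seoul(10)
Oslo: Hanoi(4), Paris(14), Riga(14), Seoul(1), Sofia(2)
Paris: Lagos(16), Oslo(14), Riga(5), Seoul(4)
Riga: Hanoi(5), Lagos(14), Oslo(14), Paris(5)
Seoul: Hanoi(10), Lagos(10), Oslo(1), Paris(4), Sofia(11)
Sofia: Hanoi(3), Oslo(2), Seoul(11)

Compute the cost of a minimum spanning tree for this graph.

25

Grow the tree from Lagos using Prim:
Step 1: cheapest edge leaving the tree is Lagos-Seoul (10); add Seoul.
Step 2: cheapest edge leaving the tree is Oslo-Seoul (1); add Oslo.
Step 3: cheapest edge leaving the tree is Oslo-Sofia (2); add Sofia.
Step 4: cheapest edge leaving the tree is Hanoi-Sofia (3); add Hanoi.
Step 5: cheapest edge leaving the tree is Paris-Seoul (4); add Paris.
Step 6: cheapest edge leaving the tree is Hanoi-Riga (5); add Riga.
MST edges: Lagos-Seoul, Oslo-Seoul, Oslo-Sofia, Hanoi-Sofia, Paris-Seoul, Hanoi-Riga; total weight 10+1+2+3+4+5 = 25.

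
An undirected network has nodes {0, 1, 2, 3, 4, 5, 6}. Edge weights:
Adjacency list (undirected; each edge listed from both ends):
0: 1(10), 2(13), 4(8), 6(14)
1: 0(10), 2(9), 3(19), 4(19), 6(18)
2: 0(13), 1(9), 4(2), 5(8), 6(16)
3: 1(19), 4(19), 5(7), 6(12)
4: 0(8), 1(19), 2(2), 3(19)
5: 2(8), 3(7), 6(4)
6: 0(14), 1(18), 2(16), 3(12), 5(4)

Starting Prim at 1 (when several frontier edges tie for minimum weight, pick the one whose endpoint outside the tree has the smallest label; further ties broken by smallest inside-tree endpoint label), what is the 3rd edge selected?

0-4

Prim's algorithm from 1:
Step 1: cheapest edge leaving the tree is 1—2 (9); add 2.
Step 2: cheapest edge leaving the tree is 2—4 (2); add 4.
Step 3: cheapest edge leaving the tree is 0—4 (8); add 0.
Step 4: cheapest edge leaving the tree is 2—5 (8); add 5.
Step 5: cheapest edge leaving the tree is 5—6 (4); add 6.
Step 6: cheapest edge leaving the tree is 3—5 (7); add 3.
The 3rd edge added is 0—4.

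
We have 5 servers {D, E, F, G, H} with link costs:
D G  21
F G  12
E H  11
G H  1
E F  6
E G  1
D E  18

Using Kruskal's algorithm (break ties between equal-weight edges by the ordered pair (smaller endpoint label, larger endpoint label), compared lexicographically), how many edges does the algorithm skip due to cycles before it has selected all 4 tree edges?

2

Sort edges by weight, then run Kruskal:
E G (1): add. Components now {D} {E,G} {F} {H}
G H (1): add. Components now {D} {E,G,H} {F}
E F (6): add. Components now {D} {E,F,G,H}
E H (11): skip — E and H already connected.
F G (12): skip — F and G already connected.
D E (18): add. Components now {D,E,F,G,H}
Edges rejected before the tree was complete: 2.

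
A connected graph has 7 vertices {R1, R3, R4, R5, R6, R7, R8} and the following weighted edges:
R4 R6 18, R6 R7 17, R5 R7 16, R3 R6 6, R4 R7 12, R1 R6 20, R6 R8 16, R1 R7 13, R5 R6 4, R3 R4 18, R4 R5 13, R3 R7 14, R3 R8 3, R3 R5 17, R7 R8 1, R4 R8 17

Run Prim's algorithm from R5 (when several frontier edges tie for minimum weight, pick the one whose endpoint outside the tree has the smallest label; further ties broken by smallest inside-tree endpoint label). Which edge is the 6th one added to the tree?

Grow the tree from R5 using Prim:
Step 1: cheapest edge leaving the tree is R5 R6 (4); add R6.
Step 2: cheapest edge leaving the tree is R3 R6 (6); add R3.
Step 3: cheapest edge leaving the tree is R3 R8 (3); add R8.
Step 4: cheapest edge leaving the tree is R7 R8 (1); add R7.
Step 5: cheapest edge leaving the tree is R4 R7 (12); add R4.
Step 6: cheapest edge leaving the tree is R1 R7 (13); add R1.
The 6th edge added is R1 R7.

R1-R7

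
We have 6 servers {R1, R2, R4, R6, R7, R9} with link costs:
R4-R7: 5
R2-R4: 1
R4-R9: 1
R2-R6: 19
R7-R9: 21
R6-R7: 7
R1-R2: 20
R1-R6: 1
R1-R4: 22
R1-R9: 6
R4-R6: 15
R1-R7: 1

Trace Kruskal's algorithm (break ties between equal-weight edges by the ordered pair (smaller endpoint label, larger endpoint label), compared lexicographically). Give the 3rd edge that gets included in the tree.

R2-R4

Kruskal: consider edges lightest-first.
R1-R6 (1): add. Components now {R4} {R1,R6} {R7} {R9} {R2}
R1-R7 (1): add. Components now {R4} {R1,R6,R7} {R9} {R2}
R2-R4 (1): add. Components now {R2,R4} {R1,R6,R7} {R9}
R4-R9 (1): add. Components now {R2,R4,R9} {R1,R6,R7}
R4-R7 (5): add. Components now {R1,R2,R4,R6,R7,R9}
The 3rd edge added is R2-R4.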